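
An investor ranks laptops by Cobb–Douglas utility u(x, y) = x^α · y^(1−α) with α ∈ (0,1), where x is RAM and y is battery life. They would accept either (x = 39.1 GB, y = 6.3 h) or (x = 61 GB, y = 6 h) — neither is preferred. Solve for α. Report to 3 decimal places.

α ≈ 0.099

Set the two utilities equal: 39.1^α·6.3^(1−α) = 61^α·6^(1−α).
Taking logs: α·ln 39.1 + (1−α)·ln 6.3 = α·ln 61 + (1−α)·ln 6, i.e. α·-0.444751 = (1−α)·-0.048790.
So α/(1−α) = (-0.048790)/(-0.444751) = 0.109702, and α = 0.109702/1.109702 ≈ 0.099.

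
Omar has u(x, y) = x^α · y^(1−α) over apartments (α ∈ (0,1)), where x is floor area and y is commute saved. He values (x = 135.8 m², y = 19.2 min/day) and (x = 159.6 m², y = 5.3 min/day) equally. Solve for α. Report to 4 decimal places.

Indifference: 135.8^α · 19.2^(1−α) = 159.6^α · 5.3^(1−α).
(135.8/159.6)^α = (5.3/19.2)^(1−α); take logs: α·ln(135.8/159.6) = (1−α)·ln(5.3/19.2), i.e. α·-0.1614875 = (1−α)·-1.2872035.
Thus α·(-1.4486910) = -1.2872035, so α = -1.2872035/-1.4486910 ≈ 0.8885.

α ≈ 0.8885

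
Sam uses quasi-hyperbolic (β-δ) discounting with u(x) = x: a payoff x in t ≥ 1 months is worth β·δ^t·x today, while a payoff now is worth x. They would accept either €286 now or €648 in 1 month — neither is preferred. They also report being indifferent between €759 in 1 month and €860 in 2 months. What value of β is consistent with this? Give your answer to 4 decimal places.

β ≈ 0.5001

From the later pair, β·δ^1·759 = β·δ^2·860; dividing through, δ = 759/860 = 0.88256.
Substituting δ into 286 = β·δ·648: β = 286/(571.898) ≈ 0.5001.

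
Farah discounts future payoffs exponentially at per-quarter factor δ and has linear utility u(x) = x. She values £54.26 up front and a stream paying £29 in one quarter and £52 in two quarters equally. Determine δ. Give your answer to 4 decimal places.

δ ≈ 0.7800

Present value of the stream is 29·δ + 52·δ². Indifference gives 29δ + 52δ² = 54.26.
That is, 52δ² + 29δ − 54.26 = 0, a quadratic in δ.
The positive root is δ = [−29 + √(29² + 4·52·54.26)] / (2·52) = (−29 + 110.123)/104 ≈ 0.7800.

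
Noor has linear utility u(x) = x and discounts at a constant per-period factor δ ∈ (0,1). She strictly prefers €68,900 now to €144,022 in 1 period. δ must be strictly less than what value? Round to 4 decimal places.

δ < 0.4784

Under u(x) = x this choice says 68900 > δ·144022.
Dividing through by 144022 gives δ < 0.47840.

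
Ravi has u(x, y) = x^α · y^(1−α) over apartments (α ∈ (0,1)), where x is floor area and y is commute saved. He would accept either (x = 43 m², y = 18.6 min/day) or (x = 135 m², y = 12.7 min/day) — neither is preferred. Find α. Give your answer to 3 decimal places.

α ≈ 0.250

Set the two utilities equal: 43^α·18.6^(1−α) = 135^α·12.7^(1−α).
Rearrange to (43/135)^α = (12.7/18.6)^(1−α) and take logs: α·-1.144075 = (1−α)·-0.381560.
With A = -1.144075 and B = -0.381560: α·A = (1−α)·B, so α = B/(A+B) = -0.381560/-1.525635 ≈ 0.250.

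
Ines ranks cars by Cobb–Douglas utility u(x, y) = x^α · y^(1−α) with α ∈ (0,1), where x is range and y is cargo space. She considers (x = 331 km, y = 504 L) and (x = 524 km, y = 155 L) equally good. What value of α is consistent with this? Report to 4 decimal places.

Set the two utilities equal: 331^α·504^(1−α) = 524^α·155^(1−α).
(331/524)^α = (155/504)^(1−α); take logs: α·ln(331/524) = (1−α)·ln(155/504), i.e. α·-0.4593733 = (1−α)·-1.1791512.
With A = -0.4593733 and B = -1.1791512: α·A = (1−α)·B, so α = B/(A+B) = -1.1791512/-1.6385245 ≈ 0.7196.

α ≈ 0.7196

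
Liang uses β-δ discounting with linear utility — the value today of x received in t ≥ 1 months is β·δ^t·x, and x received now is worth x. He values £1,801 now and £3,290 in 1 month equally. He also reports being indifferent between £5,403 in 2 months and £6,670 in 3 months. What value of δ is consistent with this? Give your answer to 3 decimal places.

Both payoffs in the second observation are in the future, so β drops out: δ^2·5403 = δ^3·6670 ⇒ δ = 5403/6670 = 0.81004.

δ ≈ 0.810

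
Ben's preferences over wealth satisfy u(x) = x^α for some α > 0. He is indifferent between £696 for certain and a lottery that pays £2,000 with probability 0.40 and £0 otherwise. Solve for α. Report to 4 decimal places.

α ≈ 0.8681

Since u(0) = 0, the lottery's EU is 0.40·2000^α.
Indifference: 696^α = 0.40·2000^α, so (696/2000)^α = 0.40.
α = ln(0.40) / ln(696/2000) = -0.9162907/-1.0555528 ≈ 0.8681.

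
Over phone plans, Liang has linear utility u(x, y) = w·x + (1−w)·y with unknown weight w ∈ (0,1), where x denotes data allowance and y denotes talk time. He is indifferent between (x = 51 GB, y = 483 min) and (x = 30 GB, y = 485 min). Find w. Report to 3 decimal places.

w = 0.087

Equating utilities: w·51 + (1−w)·483 = w·30 + (1−w)·485.
Rearranging, 21·w − 2·(1−w) = 0.
Hence w = 2/(21+2) = 2/23 = 0.087.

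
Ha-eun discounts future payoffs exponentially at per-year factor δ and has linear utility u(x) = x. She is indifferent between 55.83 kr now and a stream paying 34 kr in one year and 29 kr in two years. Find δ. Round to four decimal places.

δ ≈ 0.9201

Equating present values: 55.83 = 34δ + 29δ².
Rearranged: 29δ² + 34δ − 55.83 = 0.
The positive root is δ = [−34 + √(34² + 4·29·55.83)] / (2·29) = (−34 + 87.363)/58 ≈ 0.9201.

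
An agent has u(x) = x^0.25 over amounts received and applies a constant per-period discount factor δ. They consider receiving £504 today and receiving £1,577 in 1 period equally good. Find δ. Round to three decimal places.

δ ≈ 0.752

Indifference means u(504) = δ · u(1577), so δ = u(504)/u(1577).
With u(x) = x^0.25: δ = 504^0.25/1577^0.25 = (504/1577)^0.25 = 0.75188.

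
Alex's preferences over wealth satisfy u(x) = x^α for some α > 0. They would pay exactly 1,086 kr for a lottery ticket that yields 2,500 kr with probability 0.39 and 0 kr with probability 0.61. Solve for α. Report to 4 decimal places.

α ≈ 1.1293

Since u(0) = 0, the lottery's EU is 0.39·2500^α.
Indifference: 1086^α = 0.39·2500^α, so (1086/2500)^α = 0.39.
Take logs: α = ln 0.39 / ln(1086/2500) ≈ 1.129312.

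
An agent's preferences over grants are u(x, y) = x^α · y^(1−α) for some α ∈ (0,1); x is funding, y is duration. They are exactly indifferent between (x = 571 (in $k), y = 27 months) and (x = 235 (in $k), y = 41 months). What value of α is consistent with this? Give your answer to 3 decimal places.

Indifference: 571^α · 27^(1−α) = 235^α · 41^(1−α).
(571/235)^α = (41/27)^(1−α); take logs: α·ln(571/235) = (1−α)·ln(41/27), i.e. α·0.887804 = (1−α)·0.417735.
Thus α·(1.305539) = 0.417735, so α = 0.417735/1.305539 ≈ 0.320.

α ≈ 0.320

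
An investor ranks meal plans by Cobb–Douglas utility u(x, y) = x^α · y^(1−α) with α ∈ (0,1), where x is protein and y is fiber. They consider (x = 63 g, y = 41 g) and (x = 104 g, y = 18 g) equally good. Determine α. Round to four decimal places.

Set the two utilities equal: 63^α·41^(1−α) = 104^α·18^(1−α).
Taking logs: α·ln 63 + (1−α)·ln 41 = α·ln 104 + (1−α)·ln 18, i.e. α·-0.5012562 = (1−α)·-0.8232003.
Thus α·(-1.3244565) = -0.8232003, so α = -0.8232003/-1.3244565 ≈ 0.6215.

α ≈ 0.6215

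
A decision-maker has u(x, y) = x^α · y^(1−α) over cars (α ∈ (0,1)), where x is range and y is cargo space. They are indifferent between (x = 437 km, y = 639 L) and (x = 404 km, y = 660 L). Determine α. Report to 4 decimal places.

The Cobb–Douglas utilities coincide, so 437^α·639^(1−α) = 404^α·660^(1−α).
(437/404)^α = (660/639)^(1−α); take logs: α·ln(437/404) = (1−α)·ln(660/639), i.e. α·0.0785183 = (1−α)·0.0323354.
With A = 0.0785183 and B = 0.0323354: α·A = (1−α)·B, so α = B/(A+B) = 0.0323354/0.1108537 ≈ 0.2917.

α ≈ 0.2917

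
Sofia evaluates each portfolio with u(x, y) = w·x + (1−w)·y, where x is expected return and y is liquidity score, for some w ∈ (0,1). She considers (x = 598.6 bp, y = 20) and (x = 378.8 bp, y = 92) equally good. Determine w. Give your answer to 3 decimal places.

w = 0.247

u(598.6,20) = u(378.8,92) means w·598.6 + (1−w)·20 = w·378.8 + (1−w)·92.
w·(598.6−378.8) = (1−w)·(92−20), i.e. w·219.8 = (1−w)·72.
So w/(1−w) = 72/219.8 = 0.3276, giving w = 72/(219.8+72) = 0.247.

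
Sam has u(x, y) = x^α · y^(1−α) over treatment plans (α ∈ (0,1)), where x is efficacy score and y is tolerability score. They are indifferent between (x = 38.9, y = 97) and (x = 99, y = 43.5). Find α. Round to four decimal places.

α ≈ 0.4619

The Cobb–Douglas utilities coincide, so 38.9^α·97^(1−α) = 99^α·43.5^(1−α).
(38.9/99)^α = (43.5/97)^(1−α); take logs: α·ln(38.9/99) = (1−α)·ln(43.5/97), i.e. α·-0.9341256 = (1−α)·-0.8019500.
So α/(1−α) = (-0.8019500)/(-0.9341256) = 0.8585034, and α = 0.8585034/1.8585034 ≈ 0.4619.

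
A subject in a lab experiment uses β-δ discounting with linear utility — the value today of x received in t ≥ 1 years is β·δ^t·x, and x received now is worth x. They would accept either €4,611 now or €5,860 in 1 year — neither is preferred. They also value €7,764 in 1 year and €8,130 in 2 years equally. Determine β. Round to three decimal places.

The second indifference involves only future payoffs, so β cancels: β·δ^1·7764 = β·δ^2·8130, giving δ = 7764/8130 = 0.95498.
Now use the now-vs-future pair: 4611 = β·δ·5860 gives β = 4611/(0.95498·5860) ≈ 0.824.

β ≈ 0.824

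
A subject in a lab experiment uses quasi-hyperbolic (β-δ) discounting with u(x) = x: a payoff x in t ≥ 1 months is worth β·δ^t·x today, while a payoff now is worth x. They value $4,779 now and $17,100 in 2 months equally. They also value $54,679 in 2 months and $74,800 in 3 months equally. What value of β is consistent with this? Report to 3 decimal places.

Both payoffs in the second observation are in the future, so β drops out: δ^2·54679 = δ^3·74800 ⇒ δ = 54679/74800 = 0.73100.
Now use the now-vs-future pair: 4779 = β·δ^2·17100 gives β = 4779/(0.53436·17100) ≈ 0.523.

β ≈ 0.523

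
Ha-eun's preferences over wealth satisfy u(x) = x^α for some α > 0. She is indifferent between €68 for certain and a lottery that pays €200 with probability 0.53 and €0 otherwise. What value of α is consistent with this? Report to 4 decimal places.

Since u(0) = 0, the lottery's EU is 0.53·200^α.
Setting u(68) equal to that: 68^α = 0.53·200^α ⇒ (68/200)^α = 0.53.
Take logs: α = ln 0.53 / ln(68/200) ≈ 0.588499.

α ≈ 0.5885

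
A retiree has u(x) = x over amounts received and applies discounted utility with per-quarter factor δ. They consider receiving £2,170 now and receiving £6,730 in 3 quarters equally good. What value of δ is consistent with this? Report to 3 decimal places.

δ ≈ 0.686

Indifference means u(2170) = δ^3 · u(6730), so δ^3 = u(2170)/u(6730).
With u(x) = x: δ^3 = 2170/6730 = 0.32244.
Taking the cube root: δ = 0.32244^(1/3) ≈ 0.686.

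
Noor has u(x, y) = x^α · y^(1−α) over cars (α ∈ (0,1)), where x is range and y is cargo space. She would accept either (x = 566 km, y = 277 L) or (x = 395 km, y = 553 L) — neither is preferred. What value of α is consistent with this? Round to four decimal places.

α ≈ 0.6578

The Cobb–Douglas utilities coincide, so 566^α·277^(1−α) = 395^α·553^(1−α).
(566/395)^α = (553/277)^(1−α); take logs: α·ln(566/395) = (1−α)·ln(553/277), i.e. α·0.3597083 = (1−α)·0.6913405.
Thus α·(1.0510488) = 0.6913405, so α = 0.6913405/1.0510488 ≈ 0.6578.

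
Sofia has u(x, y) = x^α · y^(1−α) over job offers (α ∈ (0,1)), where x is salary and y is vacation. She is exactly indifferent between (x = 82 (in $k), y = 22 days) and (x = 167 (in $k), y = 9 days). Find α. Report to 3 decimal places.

α ≈ 0.557

The Cobb–Douglas utilities coincide, so 82^α·22^(1−α) = 167^α·9^(1−α).
Rearrange to (82/167)^α = (9/22)^(1−α) and take logs: α·-0.711275 = (1−α)·-0.893818.
Thus α·(-1.605093) = -0.893818, so α = -0.893818/-1.605093 ≈ 0.557.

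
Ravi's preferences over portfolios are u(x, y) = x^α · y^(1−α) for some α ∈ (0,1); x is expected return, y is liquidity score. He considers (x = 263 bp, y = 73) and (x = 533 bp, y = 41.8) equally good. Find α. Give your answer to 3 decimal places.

α ≈ 0.441

The Cobb–Douglas utilities coincide, so 263^α·73^(1−α) = 533^α·41.8^(1−α).
Rearrange to (263/533)^α = (41.8/73)^(1−α) and take logs: α·-0.706367 = (1−α)·-0.557563.
Thus α·(-1.263930) = -0.557563, so α = -0.557563/-1.263930 ≈ 0.441.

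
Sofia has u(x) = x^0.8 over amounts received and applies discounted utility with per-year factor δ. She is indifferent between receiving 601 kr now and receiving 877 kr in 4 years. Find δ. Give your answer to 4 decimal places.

δ ≈ 0.9272

Indifference means u(601) = δ^4 · u(877), so δ^4 = u(601)/u(877).
With u(x) = x^0.8: δ^4 = 601^0.8/877^0.8 = (601/877)^0.8 = 0.73909.
So δ = 0.73909^(1/4) ≈ 0.9272.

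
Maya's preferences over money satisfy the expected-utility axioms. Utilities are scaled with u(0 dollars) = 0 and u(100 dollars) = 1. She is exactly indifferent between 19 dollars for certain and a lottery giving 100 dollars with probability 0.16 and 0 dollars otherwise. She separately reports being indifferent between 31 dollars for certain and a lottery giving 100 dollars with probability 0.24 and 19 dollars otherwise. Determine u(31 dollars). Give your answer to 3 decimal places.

The first gamble pins u(19 dollars): it must equal 0.16·1 + 0.84·0 = 0.16.
The second indifference gives u(31 dollars) = 0.24·u(100 dollars) + 0.76·u(19 dollars) = 0.24·1.00 + 0.76·0.16 = 0.3616.

0.362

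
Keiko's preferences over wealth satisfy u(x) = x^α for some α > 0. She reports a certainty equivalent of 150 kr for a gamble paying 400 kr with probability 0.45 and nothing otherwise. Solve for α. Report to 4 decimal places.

EU(lottery) = 0.45·400^α + 0.55·0 = 0.45·400^α.
Setting u(150) equal to that: 150^α = 0.45·400^α ⇒ (150/400)^α = 0.45.
Take logs: α = ln 0.45 / ln(150/400) ≈ 0.814115.

α ≈ 0.8141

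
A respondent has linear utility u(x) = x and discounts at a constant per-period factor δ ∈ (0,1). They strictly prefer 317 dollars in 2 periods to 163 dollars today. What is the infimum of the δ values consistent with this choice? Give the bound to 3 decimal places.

The preference means 163 < δ^2·317.
Dividing by 317: δ^2 > 0.51420. Both sides are positive, so the square root keeps the direction.
δ > (163/317)^(1/2) ≈ 0.717.

δ > 0.717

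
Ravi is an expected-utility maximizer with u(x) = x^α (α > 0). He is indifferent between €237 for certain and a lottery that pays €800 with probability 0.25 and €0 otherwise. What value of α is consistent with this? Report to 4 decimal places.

EU(lottery) = 0.25·800^α + 0.75·0 = 0.25·800^α.
Indifference: 237^α = 0.25·800^α, so (237/800)^α = 0.25.
Take logs: α = ln 0.25 / ln(237/800) ≈ 1.139528.

α ≈ 1.1395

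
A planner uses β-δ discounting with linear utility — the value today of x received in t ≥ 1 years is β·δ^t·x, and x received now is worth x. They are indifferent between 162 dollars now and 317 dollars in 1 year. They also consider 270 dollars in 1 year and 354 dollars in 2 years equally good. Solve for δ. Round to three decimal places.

δ ≈ 0.763

Both payoffs in the second observation are in the future, so β drops out: δ^1·270 = δ^2·354 ⇒ δ = 270/354 = 0.76271.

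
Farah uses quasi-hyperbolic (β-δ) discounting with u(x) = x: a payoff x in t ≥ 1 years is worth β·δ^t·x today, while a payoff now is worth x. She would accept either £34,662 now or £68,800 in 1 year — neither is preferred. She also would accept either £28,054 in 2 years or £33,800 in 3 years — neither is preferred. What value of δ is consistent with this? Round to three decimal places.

δ ≈ 0.830

From the later pair, β·δ^2·28054 = β·δ^3·33800; dividing through, δ = 28054/33800 = 0.83000.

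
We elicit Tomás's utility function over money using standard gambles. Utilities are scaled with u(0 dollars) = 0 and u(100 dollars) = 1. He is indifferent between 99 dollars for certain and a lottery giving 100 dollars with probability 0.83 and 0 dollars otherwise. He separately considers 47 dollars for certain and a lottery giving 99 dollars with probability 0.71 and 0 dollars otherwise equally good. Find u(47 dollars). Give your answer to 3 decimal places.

First, u(99 dollars) = 0.83·u(100 dollars) + 0.17·u(0 dollars) = 0.83.
Then u(47 dollars) = 0.71·u(99 dollars) + 0.29·u(0 dollars) = 0.71·0.83 + 0.29·0.00 = 0.5893.

0.589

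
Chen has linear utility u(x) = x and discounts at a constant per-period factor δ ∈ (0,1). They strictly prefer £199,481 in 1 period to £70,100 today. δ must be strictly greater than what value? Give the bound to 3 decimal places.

δ > 0.351

Under u(x) = x this choice says 70100 < δ·199481.
So δ > 70100/199481 = 0.35141.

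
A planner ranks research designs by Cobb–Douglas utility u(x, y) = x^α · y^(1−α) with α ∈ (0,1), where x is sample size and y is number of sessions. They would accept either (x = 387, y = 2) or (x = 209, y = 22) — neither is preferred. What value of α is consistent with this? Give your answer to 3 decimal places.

Set the two utilities equal: 387^α·2^(1−α) = 209^α·22^(1−α).
(387/209)^α = (22/2)^(1−α); take logs: α·ln(387/209) = (1−α)·ln(22/2), i.e. α·0.616090 = (1−α)·2.397895.
So α/(1−α) = (2.397895)/(0.616090) = 3.892118, and α = 3.892118/4.892118 ≈ 0.796.

α ≈ 0.796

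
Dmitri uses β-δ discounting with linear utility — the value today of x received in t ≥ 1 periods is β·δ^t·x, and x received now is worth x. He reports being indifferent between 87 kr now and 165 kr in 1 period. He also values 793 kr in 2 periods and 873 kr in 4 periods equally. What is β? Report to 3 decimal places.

Both payoffs in the second observation are in the future, so β drops out: δ^2·793 = δ^4·873 ⇒ δ^2 = 793/873 = 0.90836, so δ = 0.95308.
The first indifference: 87 = β·δ·165, so β = 87/(δ·165) = 87/(0.95308·165) ≈ 0.553.

β ≈ 0.553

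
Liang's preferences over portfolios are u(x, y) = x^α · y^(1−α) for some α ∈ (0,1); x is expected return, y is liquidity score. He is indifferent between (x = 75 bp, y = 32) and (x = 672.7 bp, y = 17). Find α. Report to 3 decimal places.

The Cobb–Douglas utilities coincide, so 75^α·32^(1−α) = 672.7^α·17^(1−α).
Rearrange to (75/672.7)^α = (17/32)^(1−α) and take logs: α·-2.193811 = (1−α)·-0.632523.
With A = -2.193811 and B = -0.632523: α·A = (1−α)·B, so α = B/(A+B) = -0.632523/-2.826334 ≈ 0.224.

α ≈ 0.224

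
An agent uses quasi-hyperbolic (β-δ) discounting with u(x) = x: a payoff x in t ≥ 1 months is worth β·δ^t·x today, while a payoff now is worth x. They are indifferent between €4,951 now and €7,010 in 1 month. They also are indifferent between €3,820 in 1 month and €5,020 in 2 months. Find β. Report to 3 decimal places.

β ≈ 0.928

From the later pair, β·δ^1·3820 = β·δ^2·5020; dividing through, δ = 3820/5020 = 0.76096.
The first indifference: 4951 = β·δ·7010, so β = 4951/(δ·7010) = 4951/(0.76096·7010) ≈ 0.928.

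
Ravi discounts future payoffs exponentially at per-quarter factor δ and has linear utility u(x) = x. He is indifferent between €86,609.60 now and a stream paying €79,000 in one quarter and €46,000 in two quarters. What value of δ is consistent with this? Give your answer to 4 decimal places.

δ ≈ 0.7600

The stream is worth 79000δ + 46000δ² today, so 79000δ + 46000δ² = 86609.60.
Rearranged: 46000δ² + 79000δ − 86609.60 = 0.
The positive root is δ = [−79000 + √(79000² + 4·46000·86609.60)] / (2·46000) = (−79000 + 148920.000)/92000 ≈ 0.7600.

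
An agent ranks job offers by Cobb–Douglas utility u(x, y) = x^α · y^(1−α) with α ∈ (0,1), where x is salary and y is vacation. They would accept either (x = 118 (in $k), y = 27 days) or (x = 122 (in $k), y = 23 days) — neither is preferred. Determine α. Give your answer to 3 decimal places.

α ≈ 0.828

Indifference: 118^α · 27^(1−α) = 122^α · 23^(1−α).
Rearrange to (118/122)^α = (23/27)^(1−α) and take logs: α·-0.033336 = (1−α)·-0.160343.
Thus α·(-0.193679) = -0.160343, so α = -0.160343/-0.193679 ≈ 0.828.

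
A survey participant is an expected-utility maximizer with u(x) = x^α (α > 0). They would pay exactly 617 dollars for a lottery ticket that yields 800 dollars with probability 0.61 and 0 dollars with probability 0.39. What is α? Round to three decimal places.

α ≈ 1.903

Since u(0) = 0, the lottery's EU is 0.61·800^α.
Indifference: 617^α = 0.61·800^α, so (617/800)^α = 0.61.
α = ln(0.61) / ln(617/800) = -0.494296/-0.259743 ≈ 1.903.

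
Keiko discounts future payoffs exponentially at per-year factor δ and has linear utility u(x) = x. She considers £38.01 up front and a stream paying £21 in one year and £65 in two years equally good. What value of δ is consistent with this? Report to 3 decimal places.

Equating present values: 38.01 = 21δ + 65δ².
So 65δ² + 21δ − 38.01 = 0.
By the quadratic formula (taking the positive root), δ = (−21 + √10323.60) / 130 ≈ 0.620.

δ ≈ 0.620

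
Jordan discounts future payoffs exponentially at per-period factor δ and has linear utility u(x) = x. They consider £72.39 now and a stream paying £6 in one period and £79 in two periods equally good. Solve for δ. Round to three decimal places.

δ ≈ 0.920

The stream is worth 6δ + 79δ² today, so 6δ + 79δ² = 72.39.
That is, 79δ² + 6δ − 72.39 = 0, a quadratic in δ.
δ = (−6 + √(6² + 4·79·72.39)) / (2·79) = (−6 + √22911.24) / 158 ≈ 0.920.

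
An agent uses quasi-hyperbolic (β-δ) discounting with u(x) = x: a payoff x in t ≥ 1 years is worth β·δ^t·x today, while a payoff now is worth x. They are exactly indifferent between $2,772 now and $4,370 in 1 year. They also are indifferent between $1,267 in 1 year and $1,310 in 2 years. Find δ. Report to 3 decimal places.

From the later pair, β·δ^1·1267 = β·δ^2·1310; dividing through, δ = 1267/1310 = 0.96718.

δ ≈ 0.967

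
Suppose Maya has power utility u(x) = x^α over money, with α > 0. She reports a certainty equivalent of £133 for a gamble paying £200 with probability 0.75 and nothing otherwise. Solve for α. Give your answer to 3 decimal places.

The lottery's expected utility is 0.75·u(200) + 0.25·u(0) = 0.75·200^α (since u(0) = 0 for α > 0).
Setting u(133) equal to that: 133^α = 0.75·200^α ⇒ (133/200)^α = 0.75.
Take logs: α = ln 0.75 / ln(133/200) ≈ 0.70516.

α ≈ 0.705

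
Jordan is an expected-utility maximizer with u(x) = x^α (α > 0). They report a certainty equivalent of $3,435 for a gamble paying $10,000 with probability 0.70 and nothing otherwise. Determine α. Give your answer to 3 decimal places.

α ≈ 0.334

EU(lottery) = 0.70·10000^α + 0.30·0 = 0.70·10000^α.
Setting u(3435) equal to that: 3435^α = 0.70·10000^α ⇒ (3435/10000)^α = 0.70.
Take logs: α = ln 0.70 / ln(3435/10000) ≈ 0.33379.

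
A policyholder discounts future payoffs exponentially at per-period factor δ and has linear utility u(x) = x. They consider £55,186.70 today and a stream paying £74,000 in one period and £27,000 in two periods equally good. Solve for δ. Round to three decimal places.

The stream is worth 74000δ + 27000δ² today, so 74000δ + 27000δ² = 55186.70.
That is, 27000δ² + 74000δ − 55186.70 = 0, a quadratic in δ.
The positive root is δ = [−74000 + √(74000² + 4·27000·55186.70)] / (2·27000) = (−74000 + 106940.000)/54000 ≈ 0.610.

δ ≈ 0.610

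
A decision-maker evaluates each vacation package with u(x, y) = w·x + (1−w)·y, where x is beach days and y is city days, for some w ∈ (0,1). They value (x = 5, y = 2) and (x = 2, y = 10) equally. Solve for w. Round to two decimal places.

w = 0.73

Equating utilities: w·5 + (1−w)·2 = w·2 + (1−w)·10.
Rearranging, 3·w − 8·(1−w) = 0.
The marginal rate of substitution is 8/3, so w = 8/(3+8) = 0.73.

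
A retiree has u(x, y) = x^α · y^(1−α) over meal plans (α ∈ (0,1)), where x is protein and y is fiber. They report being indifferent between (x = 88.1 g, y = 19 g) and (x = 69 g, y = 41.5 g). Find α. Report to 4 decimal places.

α ≈ 0.7617

The Cobb–Douglas utilities coincide, so 88.1^α·19^(1−α) = 69^α·41.5^(1−α).
(88.1/69)^α = (41.5/19)^(1−α); take logs: α·ln(88.1/69) = (1−α)·ln(41.5/19), i.e. α·0.2443660 = (1−α)·0.7812544.
With A = 0.2443660 and B = 0.7812544: α·A = (1−α)·B, so α = B/(A+B) = 0.7812544/1.0256204 ≈ 0.7617.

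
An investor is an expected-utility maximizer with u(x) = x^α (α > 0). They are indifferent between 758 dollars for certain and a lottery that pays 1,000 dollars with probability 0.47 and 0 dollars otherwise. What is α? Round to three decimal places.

α ≈ 2.725

EU(lottery) = 0.47·1000^α + 0.53·0 = 0.47·1000^α.
Equating: 758^α = 0.47·1000^α, i.e. 0.7580^α = 0.47.
α = ln(0.47) / ln(758/1000) = -0.755023/-0.277072 ≈ 2.725.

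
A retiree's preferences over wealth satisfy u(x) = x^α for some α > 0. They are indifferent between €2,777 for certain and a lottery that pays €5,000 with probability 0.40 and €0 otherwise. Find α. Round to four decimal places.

α ≈ 1.5581

Since u(0) = 0, the lottery's EU is 0.40·5000^α.
Equating: 2777^α = 0.40·5000^α, i.e. 0.5554^α = 0.40.
Take logs: α = ln 0.40 / ln(2777/5000) ≈ 1.558141.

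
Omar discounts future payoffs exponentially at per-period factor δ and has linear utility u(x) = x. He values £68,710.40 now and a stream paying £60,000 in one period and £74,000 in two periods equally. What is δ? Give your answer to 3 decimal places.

The stream is worth 60000δ + 74000δ² today, so 60000δ + 74000δ² = 68710.40.
That is, 74000δ² + 60000δ − 68710.40 = 0, a quadratic in δ.
The positive root is δ = [−60000 + √(60000² + 4·74000·68710.40)] / (2·74000) = (−60000 + 154720.000)/148000 ≈ 0.640.

δ ≈ 0.640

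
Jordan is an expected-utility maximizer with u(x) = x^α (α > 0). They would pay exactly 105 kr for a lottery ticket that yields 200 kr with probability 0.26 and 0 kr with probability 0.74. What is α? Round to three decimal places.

α ≈ 2.091

The lottery's expected utility is 0.26·u(200) + 0.74·u(0) = 0.26·200^α (since u(0) = 0 for α > 0).
Indifference: 105^α = 0.26·200^α, so (105/200)^α = 0.26.
Take logs: α = ln 0.26 / ln(105/200) ≈ 2.09057.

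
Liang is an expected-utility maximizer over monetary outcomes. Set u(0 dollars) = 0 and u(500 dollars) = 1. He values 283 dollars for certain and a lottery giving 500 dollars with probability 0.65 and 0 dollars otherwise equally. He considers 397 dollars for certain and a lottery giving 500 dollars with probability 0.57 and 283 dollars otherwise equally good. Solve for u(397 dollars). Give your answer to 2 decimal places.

The first gamble pins u(283 dollars): it must equal 0.65·1 + 0.35·0 = 0.65.
Chaining: u(397 dollars) = 0.57·1.00 + 0.43·0.65 = 0.8495.

0.85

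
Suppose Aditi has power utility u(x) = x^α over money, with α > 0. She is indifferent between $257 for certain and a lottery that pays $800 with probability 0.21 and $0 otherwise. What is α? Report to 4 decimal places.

α ≈ 1.3744

Since u(0) = 0, the lottery's EU is 0.21·800^α.
Indifference: 257^α = 0.21·800^α, so (257/800)^α = 0.21.
Take logs: α = ln 0.21 / ln(257/800) ≈ 1.374371.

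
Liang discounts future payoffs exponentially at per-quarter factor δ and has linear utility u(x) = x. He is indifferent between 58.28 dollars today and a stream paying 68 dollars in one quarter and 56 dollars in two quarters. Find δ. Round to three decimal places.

Equating present values: 58.28 = 68δ + 56δ².
Rearranged: 56δ² + 68δ − 58.28 = 0.
By the quadratic formula (taking the positive root), δ = (−68 + √17678.72) / 112 ≈ 0.580.

δ ≈ 0.580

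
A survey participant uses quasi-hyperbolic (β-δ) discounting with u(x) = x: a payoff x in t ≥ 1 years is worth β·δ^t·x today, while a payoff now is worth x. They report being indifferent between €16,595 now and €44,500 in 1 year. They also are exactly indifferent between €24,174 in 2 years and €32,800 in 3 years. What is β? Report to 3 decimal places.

The second indifference involves only future payoffs, so β cancels: β·δ^2·24174 = β·δ^3·32800, giving δ = 24174/32800 = 0.73701.
Now use the now-vs-future pair: 16595 = β·δ·44500 gives β = 16595/(0.73701·44500) ≈ 0.506.

β ≈ 0.506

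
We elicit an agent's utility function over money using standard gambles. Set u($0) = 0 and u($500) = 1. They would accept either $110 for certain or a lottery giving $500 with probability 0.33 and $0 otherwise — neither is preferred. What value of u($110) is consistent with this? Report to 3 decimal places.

0.330

The indifference gives u($110) = 0.33·u($500) + 0.67·u($0) = 0.33·1 + 0.67·0 = 0.33.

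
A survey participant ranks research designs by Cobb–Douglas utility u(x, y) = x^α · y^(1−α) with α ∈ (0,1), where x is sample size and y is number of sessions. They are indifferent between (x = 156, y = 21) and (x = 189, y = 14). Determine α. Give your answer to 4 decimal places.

The Cobb–Douglas utilities coincide, so 156^α·21^(1−α) = 189^α·14^(1−α).
Taking logs: α·ln 156 + (1−α)·ln 21 = α·ln 189 + (1−α)·ln 14, i.e. α·-0.1918910 = (1−α)·-0.4054651.
So α/(1−α) = (-0.4054651)/(-0.1918910) = 2.1129970, and α = 2.1129970/3.1129970 ≈ 0.6788.

α ≈ 0.6788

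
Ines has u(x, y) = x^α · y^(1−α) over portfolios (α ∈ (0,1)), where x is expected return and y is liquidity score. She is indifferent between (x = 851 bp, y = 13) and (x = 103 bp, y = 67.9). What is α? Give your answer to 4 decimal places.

α ≈ 0.4391

Indifference: 851^α · 13^(1−α) = 103^α · 67.9^(1−α).
(851/103)^α = (67.9/13)^(1−α); take logs: α·ln(851/103) = (1−α)·ln(67.9/13), i.e. α·2.1116831 = (1−α)·1.6530867.
So α/(1−α) = (1.6530867)/(2.1116831) = 0.7828290, and α = 0.7828290/1.7828290 ≈ 0.4391.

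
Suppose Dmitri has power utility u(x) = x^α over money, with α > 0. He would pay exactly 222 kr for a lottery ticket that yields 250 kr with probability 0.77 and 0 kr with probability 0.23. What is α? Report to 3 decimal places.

α ≈ 2.200

The lottery's expected utility is 0.77·u(250) + 0.23·u(0) = 0.77·250^α (since u(0) = 0 for α > 0).
Equating: 222^α = 0.77·250^α, i.e. 0.8880^α = 0.77.
α = ln(0.77) / ln(222/250) = -0.261365/-0.118784 ≈ 2.200.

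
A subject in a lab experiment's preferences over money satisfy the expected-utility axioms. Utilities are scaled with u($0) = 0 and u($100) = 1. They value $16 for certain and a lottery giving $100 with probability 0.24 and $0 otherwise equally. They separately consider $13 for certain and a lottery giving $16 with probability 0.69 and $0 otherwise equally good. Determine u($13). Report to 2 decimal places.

0.17

The first gamble pins u($16): it must equal 0.24·1 + 0.76·0 = 0.24.
Chaining: u($13) = 0.69·0.24 + 0.31·0.00 = 0.1656.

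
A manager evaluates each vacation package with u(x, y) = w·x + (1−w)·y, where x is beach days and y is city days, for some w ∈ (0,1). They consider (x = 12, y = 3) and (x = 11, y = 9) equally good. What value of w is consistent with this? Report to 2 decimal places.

w = 0.86

Equating utilities: w·12 + (1−w)·3 = w·11 + (1−w)·9.
Collecting terms: w·1 = (1−w)·6.
Hence w = 6/(1+6) = 6/7 = 0.86.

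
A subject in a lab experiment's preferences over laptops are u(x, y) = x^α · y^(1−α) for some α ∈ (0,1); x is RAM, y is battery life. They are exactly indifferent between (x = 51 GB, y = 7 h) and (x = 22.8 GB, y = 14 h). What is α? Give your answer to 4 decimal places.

α ≈ 0.4626

Indifference: 51^α · 7^(1−α) = 22.8^α · 14^(1−α).
Rearrange to (51/22.8)^α = (14/7)^(1−α) and take logs: α·0.8050651 = (1−α)·0.6931472.
Thus α·(1.4982123) = 0.6931472, so α = 0.6931472/1.4982123 ≈ 0.4626.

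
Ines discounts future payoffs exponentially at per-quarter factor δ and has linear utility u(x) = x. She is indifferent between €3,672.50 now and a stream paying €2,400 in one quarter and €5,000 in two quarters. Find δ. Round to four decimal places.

Equating present values: 3672.50 = 2400δ + 5000δ².
Rearranged: 5000δ² + 2400δ − 3672.50 = 0.
δ = (−2400 + √(2400² + 4·5000·3672.50)) / (2·5000) = (−2400 + √79210000.00) / 10000 ≈ 0.6500.

δ ≈ 0.6500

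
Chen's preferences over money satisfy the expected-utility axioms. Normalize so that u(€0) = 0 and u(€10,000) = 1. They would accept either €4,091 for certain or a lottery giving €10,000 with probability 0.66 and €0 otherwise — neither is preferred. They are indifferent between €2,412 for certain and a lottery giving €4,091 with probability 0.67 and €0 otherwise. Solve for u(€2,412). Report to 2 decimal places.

0.44

From the first indifference, u(€4,091) = 0.66·u(€10,000) + 0.34·u(€0) = 0.66·1 + 0.34·0 = 0.66.
The second indifference gives u(€2,412) = 0.67·u(€4,091) + 0.33·u(€0) = 0.67·0.66 + 0.33·0.00 = 0.4422.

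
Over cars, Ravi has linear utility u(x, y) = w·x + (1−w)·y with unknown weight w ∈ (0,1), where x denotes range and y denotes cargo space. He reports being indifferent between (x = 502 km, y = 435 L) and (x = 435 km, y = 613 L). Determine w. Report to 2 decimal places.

w = 0.73

Equating utilities: w·502 + (1−w)·435 = w·435 + (1−w)·613.
Collecting terms: w·67 = (1−w)·178.
Hence w = 178/(67+178) = 178/245 = 0.73.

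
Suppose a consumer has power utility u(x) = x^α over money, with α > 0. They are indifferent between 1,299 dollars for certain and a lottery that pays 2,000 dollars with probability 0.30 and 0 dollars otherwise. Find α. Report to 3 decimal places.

Since u(0) = 0, the lottery's EU is 0.30·2000^α.
Setting u(1299) equal to that: 1299^α = 0.30·2000^α ⇒ (1299/2000)^α = 0.30.
Taking logs: α·ln(1299/2000) = ln(0.30), so α = -1.203973 / -0.431552 ≈ 2.790.

α ≈ 2.790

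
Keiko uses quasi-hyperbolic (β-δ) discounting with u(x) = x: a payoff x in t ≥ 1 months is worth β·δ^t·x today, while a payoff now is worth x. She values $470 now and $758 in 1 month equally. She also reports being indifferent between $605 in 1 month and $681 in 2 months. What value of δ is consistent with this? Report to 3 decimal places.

Both payoffs in the second observation are in the future, so β drops out: δ^1·605 = δ^2·681 ⇒ δ = 605/681 = 0.88840.

δ ≈ 0.888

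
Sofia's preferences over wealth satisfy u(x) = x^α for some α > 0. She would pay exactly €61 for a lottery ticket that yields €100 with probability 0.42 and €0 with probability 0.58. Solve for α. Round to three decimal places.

The lottery's expected utility is 0.42·u(100) + 0.58·u(0) = 0.42·100^α (since u(0) = 0 for α > 0).
Equating: 61^α = 0.42·100^α, i.e. 0.6100^α = 0.42.
α = ln(0.42) / ln(61/100) = -0.867501/-0.494296 ≈ 1.755.

α ≈ 1.755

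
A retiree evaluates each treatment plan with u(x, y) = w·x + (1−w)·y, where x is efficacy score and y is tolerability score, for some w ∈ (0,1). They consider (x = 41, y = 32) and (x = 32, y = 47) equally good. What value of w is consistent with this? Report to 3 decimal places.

w = 0.625

Equating utilities: w·41 + (1−w)·32 = w·32 + (1−w)·47.
Rearranging, 9·w − 15·(1−w) = 0.
The marginal rate of substitution is 15/9, so w = 15/(9+15) = 0.625.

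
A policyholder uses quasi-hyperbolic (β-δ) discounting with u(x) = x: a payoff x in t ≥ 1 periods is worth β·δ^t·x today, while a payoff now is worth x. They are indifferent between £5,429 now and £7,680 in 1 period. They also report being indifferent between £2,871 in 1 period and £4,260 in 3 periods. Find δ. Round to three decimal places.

The second indifference involves only future payoffs, so β cancels: β·δ^1·2871 = β·δ^3·4260, giving δ^2 = 2871/4260 = 0.67394, so δ = 0.82094.

δ ≈ 0.821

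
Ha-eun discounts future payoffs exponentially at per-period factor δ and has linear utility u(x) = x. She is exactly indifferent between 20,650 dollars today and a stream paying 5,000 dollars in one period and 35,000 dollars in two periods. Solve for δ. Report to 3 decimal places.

Present value of the stream is 5000·δ + 35000·δ². Indifference gives 5000δ + 35000δ² = 20650.
So 35000δ² + 5000δ − 20650 = 0.
The positive root is δ = [−5000 + √(5000² + 4·35000·20650)] / (2·35000) = (−5000 + 54000.000)/70000 ≈ 0.700.

δ ≈ 0.700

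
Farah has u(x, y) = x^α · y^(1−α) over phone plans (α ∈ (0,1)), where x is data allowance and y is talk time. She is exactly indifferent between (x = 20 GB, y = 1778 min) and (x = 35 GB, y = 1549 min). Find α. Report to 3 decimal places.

α ≈ 0.198

Indifference: 20^α · 1778^(1−α) = 35^α · 1549^(1−α).
Rearrange to (20/35)^α = (1549/1778)^(1−α) and take logs: α·-0.559616 = (1−α)·-0.137880.
Thus α·(-0.697496) = -0.137880, so α = -0.137880/-0.697496 ≈ 0.198.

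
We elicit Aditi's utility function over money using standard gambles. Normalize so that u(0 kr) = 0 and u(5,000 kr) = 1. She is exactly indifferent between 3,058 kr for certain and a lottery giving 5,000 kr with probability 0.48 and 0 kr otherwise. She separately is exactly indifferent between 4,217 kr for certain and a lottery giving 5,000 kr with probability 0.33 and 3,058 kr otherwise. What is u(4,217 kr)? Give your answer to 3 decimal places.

First, u(3,058 kr) = 0.48·u(5,000 kr) + 0.52·u(0 kr) = 0.48.
The second indifference gives u(4,217 kr) = 0.33·u(5,000 kr) + 0.67·u(3,058 kr) = 0.33·1.00 + 0.67·0.48 = 0.6516.

0.652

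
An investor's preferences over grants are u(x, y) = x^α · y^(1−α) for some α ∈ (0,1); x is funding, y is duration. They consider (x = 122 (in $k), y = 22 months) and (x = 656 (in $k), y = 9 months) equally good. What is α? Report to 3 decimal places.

α ≈ 0.347

The Cobb–Douglas utilities coincide, so 122^α·22^(1−α) = 656^α·9^(1−α).
Taking logs: α·ln 122 + (1−α)·ln 22 = α·ln 656 + (1−α)·ln 9, i.e. α·-1.682140 = (1−α)·-0.893818.
Thus α·(-2.575958) = -0.893818, so α = -0.893818/-2.575958 ≈ 0.347.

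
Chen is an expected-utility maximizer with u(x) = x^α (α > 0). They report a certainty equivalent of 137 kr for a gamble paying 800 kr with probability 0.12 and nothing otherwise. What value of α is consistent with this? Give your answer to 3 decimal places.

α ≈ 1.202

Since u(0) = 0, the lottery's EU is 0.12·800^α.
Setting u(137) equal to that: 137^α = 0.12·800^α ⇒ (137/800)^α = 0.12.
Taking logs: α·ln(137/800) = ln(0.12), so α = -2.120264 / -1.764631 ≈ 1.202.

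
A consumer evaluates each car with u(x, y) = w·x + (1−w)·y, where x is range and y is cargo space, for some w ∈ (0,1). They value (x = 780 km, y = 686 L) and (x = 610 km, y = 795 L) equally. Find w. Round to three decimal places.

Indifference: w·780 + (1−w)·686 = w·610 + (1−w)·795.
w·(780−610) = (1−w)·(795−686), i.e. w·170 = (1−w)·109.
So w/(1−w) = 109/170 = 0.6412, giving w = 109/(170+109) = 0.391.

w = 0.391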